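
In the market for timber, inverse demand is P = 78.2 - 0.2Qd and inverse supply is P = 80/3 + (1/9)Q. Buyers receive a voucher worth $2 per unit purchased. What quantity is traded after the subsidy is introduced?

Q' = 2409/14

Pre-subsidy: 78.2 - 0.2Q = 80/3 + (1/9)Q gives Q* = 2319/14 and P* = 631/14.
With the rebate, buyers effectively pay Pb = Ps − 2, where Ps is the price sellers receive.
On the curves, Pb = 78.2 - 0.2Q and Ps = 80/3 + (1/9)Q; the wedge Ps − Pb = 2 gives 80/3 + (1/9)Q − (78.2 - 0.2Q) = 2, so Q' = 2409/14.
Then Pb = 78.2 − 0.2·(2409/14) = 613/14 and Ps = 80/3 + (1/9)·(2409/14) = 641/14.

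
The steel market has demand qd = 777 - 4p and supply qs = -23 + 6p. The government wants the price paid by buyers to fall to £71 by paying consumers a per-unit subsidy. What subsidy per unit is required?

At a buyer price of 71, quantity demanded is 777 − 4·71 = 493.
Sellers supply 493 only when they receive ps with -23 + 6·ps = 493, i.e. ps = 86.
s = ps − pb = 86 − 71 = 15.

Required subsidy s = £15 per unit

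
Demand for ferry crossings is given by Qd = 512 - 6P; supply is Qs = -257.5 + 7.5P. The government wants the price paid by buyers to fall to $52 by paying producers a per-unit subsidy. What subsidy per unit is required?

Required subsidy s = $9 per unit

At a buyer price of 52, quantity demanded is 512 − 6·52 = 200.
Sellers supply 200 only when they receive Ps with -257.5 + 7.5·Ps = 200, i.e. Ps = 61.
s = Ps − Pb = 61 − 52 = 9.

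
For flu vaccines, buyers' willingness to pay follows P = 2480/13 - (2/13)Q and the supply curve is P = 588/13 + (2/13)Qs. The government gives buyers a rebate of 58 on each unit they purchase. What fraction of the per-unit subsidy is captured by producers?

Producer share = 0.5

Pre-subsidy: 2480/13 - (2/13)Q = 588/13 + (2/13)Q gives Q* = 473 and P* = 118.
With the rebate, buyers effectively pay Pb = Ps − 58, where Ps is the price sellers receive.
On the curves, Pb = 2480/13 - (2/13)Q and Ps = 588/13 + (2/13)Q; the wedge Ps − Pb = 58 gives 588/13 + (2/13)Q − (2480/13 - (2/13)Q) = 58, so Q' = 661.5.
Then Pb = 2480/13 − (2/13)·661.5 = 89 and Ps = 588/13 + (2/13)·661.5 = 147.
Buyers' price falls by P* − Pb = 118 − 89 = 29; sellers' price rises by Ps − P* = 147 − 118 = 29.
So producers capture 29/58 = 0.5 of each unit of subsidy.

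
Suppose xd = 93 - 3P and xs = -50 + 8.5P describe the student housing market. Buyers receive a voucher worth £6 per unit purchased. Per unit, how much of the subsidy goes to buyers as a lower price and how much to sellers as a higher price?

Buyers gain 102/23 per unit; sellers gain 36/23 per unit

Pre-subsidy: 93 - 3P = -50 + 8.5P gives P* = 286/23, x* = 1281/23.
With the rebate, buyers effectively pay Pb = Ps − 6, where Ps is the price sellers receive.
Demand in terms of Ps becomes xd = 93 − 3(Ps − 6) = 111 - 3Ps. Setting this equal to supply: 111 - 3Ps = -50 + 8.5Ps, so Ps = 14.
Buyers pay Pb = 14 − 6 = 8; x' = -50 + 8.5·14 = 69.
Buyers' price falls by P* − Pb = 286/23 − 8 = 102/23; sellers' price rises by Ps − P* = 14 − 286/23 = 36/23.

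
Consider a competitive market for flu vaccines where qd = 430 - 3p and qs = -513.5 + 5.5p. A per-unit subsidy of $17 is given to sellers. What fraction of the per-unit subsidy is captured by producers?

Producer share = 6/17

Pre-subsidy: 430 - 3p = -513.5 + 5.5p gives p* = 111, q* = 97.
With the subsidy, sellers receive ps = pb + 17 for each unit, where pb is the price buyers pay.
Supply in terms of pb becomes qs = -513.5 + 5.5(pb + 17) = -420 + 5.5pb. Setting this equal to demand: 430 - 3pb = -420 + 5.5pb, so pb = 100.
Sellers receive ps = 100 + 17 = 117; q' = 430 − 3·100 = 130.
Buyers' price falls by p* − pb = 111 − 100 = 11; sellers' price rises by ps − p* = 117 − 111 = 6.
So producers capture 6/17 = 6/17 of each unit of subsidy.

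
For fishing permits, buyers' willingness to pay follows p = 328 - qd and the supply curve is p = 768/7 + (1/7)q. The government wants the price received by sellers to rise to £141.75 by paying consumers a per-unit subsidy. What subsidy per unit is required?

Required subsidy s = £38 per unit

At a seller price of 141.75, quantity supplied is -768 + 7·141.75 = 224.25.
Buyers absorb 224.25 only when they pay pb = 328 − 1·224.25 = 103.75.
s = ps − pb = 141.75 − 103.75 = 38.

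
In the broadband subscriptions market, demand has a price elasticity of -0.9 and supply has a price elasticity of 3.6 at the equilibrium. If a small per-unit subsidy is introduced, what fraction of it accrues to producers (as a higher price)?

For a small subsidy around the equilibrium, the benefit split depends on the relative slopes, which at a point are proportional to the elasticities.
Buyer share = εs/(εs + |εd|) = 3.6/(3.6 + 0.9) = 0.8; seller share = |εd|/(εs + |εd|) = 0.2.
So producers capture 0.2 of the subsidy.

Producer share = 0.2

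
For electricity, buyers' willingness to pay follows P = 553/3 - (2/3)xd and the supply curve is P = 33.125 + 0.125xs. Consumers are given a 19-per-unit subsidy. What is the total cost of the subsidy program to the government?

Government cost = 4085

Pre-subsidy: 553/3 - (2/3)x = 33.125 + 0.125x gives x* = 191 and P* = 57.
With the rebate, buyers effectively pay Pb = Ps − 19, where Ps is the price sellers receive.
On the curves, Pb = 553/3 - (2/3)x and Ps = 33.125 + 0.125x; the wedge Ps − Pb = 19 gives 33.125 + 0.125x − (553/3 - (2/3)x) = 19, so x' = 215.
Then Pb = 553/3 − (2/3)·215 = 41 and Ps = 33.125 + 0.125·215 = 60.
Government outlay = subsidy × quantity = 19 × 215 = 4085.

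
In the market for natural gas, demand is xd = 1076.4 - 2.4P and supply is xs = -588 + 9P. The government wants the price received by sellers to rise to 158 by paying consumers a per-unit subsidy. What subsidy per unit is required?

Required subsidy s = 57 per unit

At a seller price of 158, quantity supplied is -588 + 9·158 = 834.
Buyers absorb 834 only when they pay Pb with 1076.4 − 2.4·Pb = 834, i.e. Pb = 101.
s = Ps − Pb = 158 − 101 = 57.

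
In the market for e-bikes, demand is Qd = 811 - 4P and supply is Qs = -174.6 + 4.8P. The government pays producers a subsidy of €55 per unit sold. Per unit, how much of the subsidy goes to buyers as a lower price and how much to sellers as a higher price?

Pre-subsidy: 811 - 4P = -174.6 + 4.8P gives P* = 112, Q* = 363.
With the subsidy, sellers receive Ps = Pb + 55 for each unit, where Pb is the price buyers pay.
Supply in terms of Pb becomes Qs = -174.6 + 4.8(Pb + 55) = 89.4 + 4.8Pb. Setting this equal to demand: 811 - 4Pb = 89.4 + 4.8Pb, so Pb = 82.
Sellers receive Ps = 82 + 55 = 137; Q' = 811 − 4·82 = 483.
Buyers' price falls by P* − Pb = 112 − 82 = 30; sellers' price rises by Ps − P* = 137 − 112 = 25.

Buyers gain €30 per unit; sellers gain €25 per unit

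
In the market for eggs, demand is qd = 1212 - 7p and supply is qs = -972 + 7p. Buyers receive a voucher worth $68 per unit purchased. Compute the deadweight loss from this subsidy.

Deadweight loss = $8092

Pre-subsidy: 1212 - 7p = -972 + 7p gives p* = 156, q* = 120.
With the rebate, buyers effectively pay pb = ps − 68, where ps is the price sellers receive.
Demand in terms of ps becomes qd = 1212 − 7(ps − 68) = 1688 - 7ps. Setting this equal to supply: 1688 - 7ps = -972 + 7ps, so ps = 190.
Buyers pay pb = 190 − 68 = 122; q' = -972 + 7·190 = 358.
The subsidy expands output by 358 − 120 = 238 past the efficient level; on those units the gap between marginal cost and willingness to pay runs from 0 up to 68.
DWL = ½ × 68 × 238 = 8092.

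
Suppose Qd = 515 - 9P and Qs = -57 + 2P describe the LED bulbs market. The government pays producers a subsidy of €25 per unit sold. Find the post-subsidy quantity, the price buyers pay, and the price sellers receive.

Q' = 967/11; buyers pay 522/11; sellers receive 797/11

Pre-subsidy: 515 - 9P = -57 + 2P gives P* = 52, Q* = 47.
With the subsidy, sellers receive Ps = Pb + 25 for each unit, where Pb is the price buyers pay.
Supply in terms of Pb becomes Qs = -57 + 2(Pb + 25) = -7 + 2Pb. Setting this equal to demand: 515 - 9Pb = -7 + 2Pb, so Pb = 522/11.
Sellers receive Ps = 522/11 + 25 = 797/11; Q' = 515 − 9·(522/11) = 967/11.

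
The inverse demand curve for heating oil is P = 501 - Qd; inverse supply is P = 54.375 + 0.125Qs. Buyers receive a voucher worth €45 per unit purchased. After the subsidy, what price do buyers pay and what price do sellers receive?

Buyers pay €64; sellers receive €109

Pre-subsidy: 501 - Q = 54.375 + 0.125Q gives Q* = 397 and P* = 104.
With the rebate, buyers effectively pay Pb = Ps − 45, where Ps is the price sellers receive.
On the curves, Pb = 501 - Q and Ps = 54.375 + 0.125Q; the wedge Ps − Pb = 45 gives 54.375 + 0.125Q − (501 - Q) = 45, so Q' = 437.
Then Pb = 501 − 1·437 = 64 and Ps = 54.375 + 0.125·437 = 109.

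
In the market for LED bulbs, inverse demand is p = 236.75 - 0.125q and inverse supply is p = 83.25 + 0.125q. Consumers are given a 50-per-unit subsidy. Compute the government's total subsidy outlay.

Government cost = 40700

Pre-subsidy: 236.75 - 0.125q = 83.25 + 0.125q gives q* = 614 and p* = 160.
With the rebate, buyers effectively pay pb = ps − 50, where ps is the price sellers receive.
On the curves, pb = 236.75 - 0.125q and ps = 83.25 + 0.125q; the wedge ps − pb = 50 gives 83.25 + 0.125q − (236.75 - 0.125q) = 50, so q' = 814.
Then pb = 236.75 − 0.125·814 = 135 and ps = 83.25 + 0.125·814 = 185.
Government outlay = subsidy × quantity = 50 × 814 = 40700.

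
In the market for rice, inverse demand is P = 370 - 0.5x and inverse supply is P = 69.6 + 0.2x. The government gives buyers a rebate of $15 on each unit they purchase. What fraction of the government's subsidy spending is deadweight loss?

DWL / government spending = 75/3154

Pre-subsidy: 370 - 0.5x = 69.6 + 0.2x gives x* = 3004/7 and P* = 1088/7.
With the rebate, buyers effectively pay Pb = Ps − 15, where Ps is the price sellers receive.
On the curves, Pb = 370 - 0.5x and Ps = 69.6 + 0.2x; the wedge Ps − Pb = 15 gives 69.6 + 0.2x − (370 - 0.5x) = 15, so x' = 3154/7.
Then Pb = 370 − 0.5·(3154/7) = 1013/7 and Ps = 69.6 + 0.2·(3154/7) = 1118/7.
ΔCS = ½(3004/7 + 3154/7)(1088/7 − 1013/7) = 230925/49; ΔPS = ½(3004/7 + 3154/7)(1118/7 − 1088/7) = 92370/49.
Government spending = 15 × 3154/7 = 47310/7.
DWL = ½ × 15 × (3154/7 − 3004/7) = 1125/7; fraction = (1125/7) / (47310/7) = 75/3154.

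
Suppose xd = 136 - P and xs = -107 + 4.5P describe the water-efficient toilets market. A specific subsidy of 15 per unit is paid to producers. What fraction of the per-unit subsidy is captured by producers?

Producer share = 2/11

Pre-subsidy: 136 - P = -107 + 4.5P gives P* = 486/11, x* = 1010/11.
With the subsidy, sellers receive Ps = Pb + 15 for each unit, where Pb is the price buyers pay.
Supply in terms of Pb becomes xs = -107 + 4.5(Pb + 15) = -39.5 + 4.5Pb. Setting this equal to demand: 136 - Pb = -39.5 + 4.5Pb, so Pb = 351/11.
Sellers receive Ps = 351/11 + 15 = 516/11; x' = 136 − 1·(351/11) = 1145/11.
Buyers' price falls by P* − Pb = 486/11 − 351/11 = 135/11; sellers' price rises by Ps − P* = 516/11 − 486/11 = 30/11.
So producers capture (30/11)/15 = 2/11 of each unit of subsidy.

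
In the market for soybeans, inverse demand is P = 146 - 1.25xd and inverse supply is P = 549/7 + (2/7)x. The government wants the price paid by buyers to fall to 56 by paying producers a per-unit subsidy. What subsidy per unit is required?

At a buyer price of 56, quantity demanded is 116.8 − 0.8·56 = 72.
Sellers supply 72 only when they receive Ps = 549/7 + (2/7)·72 = 99.
s = Ps − Pb = 99 − 56 = 43.

Required subsidy s = 43 per unit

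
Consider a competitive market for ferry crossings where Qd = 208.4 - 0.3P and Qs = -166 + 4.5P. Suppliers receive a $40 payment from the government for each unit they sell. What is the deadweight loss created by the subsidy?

Pre-subsidy: 208.4 - 0.3P = -166 + 4.5P gives P* = 78, Q* = 185.
With the subsidy, sellers receive Ps = Pb + 40 for each unit, where Pb is the price buyers pay.
Supply in terms of Pb becomes Qs = -166 + 4.5(Pb + 40) = 14 + 4.5Pb. Setting this equal to demand: 208.4 - 0.3Pb = 14 + 4.5Pb, so Pb = 40.5.
Sellers receive Ps = 40.5 + 40 = 80.5; Q' = 208.4 − 0.3·40.5 = 196.25.
The subsidy expands output by 196.25 − 185 = 11.25 past the efficient level; on those units the gap between marginal cost and willingness to pay runs from 0 up to 40.
DWL = ½ × 40 × 11.25 = 225.

Deadweight loss = $225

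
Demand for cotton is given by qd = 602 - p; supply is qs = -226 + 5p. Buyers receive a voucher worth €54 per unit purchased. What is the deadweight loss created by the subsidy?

Pre-subsidy: 602 - p = -226 + 5p gives p* = 138, q* = 464.
With the rebate, buyers effectively pay pb = ps − 54, where ps is the price sellers receive.
Demand in terms of ps becomes qd = 602 − 1(ps − 54) = 656 - ps. Setting this equal to supply: 656 - ps = -226 + 5ps, so ps = 147.
Buyers pay pb = 147 − 54 = 93; q' = -226 + 5·147 = 509.
The subsidy expands output by 509 − 464 = 45 past the efficient level; on those units the gap between marginal cost and willingness to pay runs from 0 up to 54.
DWL = ½ × 54 × 45 = 1215.

Deadweight loss = €1215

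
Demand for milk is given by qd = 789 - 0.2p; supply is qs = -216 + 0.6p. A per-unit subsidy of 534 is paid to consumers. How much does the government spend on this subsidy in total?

Government cost = 329931.9

Pre-subsidy: 789 - 0.2p = -216 + 0.6p gives p* = 1256.25, q* = 537.75.
With the rebate, buyers effectively pay pb = ps − 534, where ps is the price sellers receive.
Demand in terms of ps becomes qd = 789 − 0.2(ps − 534) = 895.8 - 0.2ps. Setting this equal to supply: 895.8 - 0.2ps = -216 + 0.6ps, so ps = 1389.75.
Buyers pay pb = 1389.75 − 534 = 855.75; q' = -216 + 0.6·1389.75 = 617.85.
Government outlay = subsidy × quantity = 534 × 617.85 = 329931.9.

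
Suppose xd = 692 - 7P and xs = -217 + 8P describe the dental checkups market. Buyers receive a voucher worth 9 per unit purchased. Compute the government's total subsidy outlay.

Government cost = 2712.6

Pre-subsidy: 692 - 7P = -217 + 8P gives P* = 60.6, x* = 267.8.
With the rebate, buyers effectively pay Pb = Ps − 9, where Ps is the price sellers receive.
Demand in terms of Ps becomes xd = 692 − 7(Ps − 9) = 755 - 7Ps. Setting this equal to supply: 755 - 7Ps = -217 + 8Ps, so Ps = 64.8.
Buyers pay Pb = 64.8 − 9 = 55.8; x' = -217 + 8·64.8 = 301.4.
Government outlay = subsidy × quantity = 9 × 301.4 = 2712.6.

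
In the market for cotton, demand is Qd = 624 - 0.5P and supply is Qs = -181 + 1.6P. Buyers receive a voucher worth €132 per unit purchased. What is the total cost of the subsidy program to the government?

Government cost = 445940/7

Pre-subsidy: 624 - 0.5P = -181 + 1.6P gives P* = 1150/3, Q* = 1297/3.
With the rebate, buyers effectively pay Pb = Ps − 132, where Ps is the price sellers receive.
Demand in terms of Ps becomes Qd = 624 − 0.5(Ps − 132) = 690 - 0.5Ps. Setting this equal to supply: 690 - 0.5Ps = -181 + 1.6Ps, so Ps = 8710/21.
Buyers pay Pb = 8710/21 − 132 = 5938/21; Q' = -181 + 1.6·(8710/21) = 10135/21.
Government outlay = subsidy × quantity = 132 × 10135/21 = 445940/7.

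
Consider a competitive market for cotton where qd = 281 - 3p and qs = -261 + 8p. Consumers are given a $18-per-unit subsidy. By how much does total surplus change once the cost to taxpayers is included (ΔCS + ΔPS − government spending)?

Pre-subsidy: 281 - 3p = -261 + 8p gives p* = 542/11, q* = 1465/11.
With the rebate, buyers effectively pay pb = ps − 18, where ps is the price sellers receive.
Demand in terms of ps becomes qd = 281 − 3(ps − 18) = 335 - 3ps. Setting this equal to supply: 335 - 3ps = -261 + 8ps, so ps = 596/11.
Buyers pay pb = 596/11 − 18 = 398/11; q' = -261 + 8·(596/11) = 1897/11.
ΔCS = ½(1465/11 + 1897/11)(542/11 − 398/11) = 242064/121; ΔPS = ½(1465/11 + 1897/11)(596/11 − 542/11) = 90774/121.
Government spending = 18 × 1897/11 = 34146/11.
Net change = 242064/121 + 90774/121 − 34146/11 = -3888/11. The loss equals the DWL triangle ½·18·432/11.

Net change in total surplus = -3888/11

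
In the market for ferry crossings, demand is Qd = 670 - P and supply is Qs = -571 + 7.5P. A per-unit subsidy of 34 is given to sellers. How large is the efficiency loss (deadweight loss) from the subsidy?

Pre-subsidy: 670 - P = -571 + 7.5P gives P* = 146, Q* = 524.
With the subsidy, sellers receive Ps = Pb + 34 for each unit, where Pb is the price buyers pay.
Supply in terms of Pb becomes Qs = -571 + 7.5(Pb + 34) = -316 + 7.5Pb. Setting this equal to demand: 670 - Pb = -316 + 7.5Pb, so Pb = 116.
Sellers receive Ps = 116 + 34 = 150; Q' = 670 − 1·116 = 554.
The subsidy expands output by 554 − 524 = 30 past the efficient level; on those units the gap between marginal cost and willingness to pay runs from 0 up to 34.
DWL = ½ × 34 × 30 = 510.

Deadweight loss = 510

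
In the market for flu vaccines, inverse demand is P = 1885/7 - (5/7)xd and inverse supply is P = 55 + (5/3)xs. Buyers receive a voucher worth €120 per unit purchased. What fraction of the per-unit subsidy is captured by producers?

Pre-subsidy: 1885/7 - (5/7)x = 55 + (5/3)x gives x* = 90 and P* = 205.
With the rebate, buyers effectively pay Pb = Ps − 120, where Ps is the price sellers receive.
On the curves, Pb = 1885/7 - (5/7)x and Ps = 55 + (5/3)x; the wedge Ps − Pb = 120 gives 55 + (5/3)x − (1885/7 - (5/7)x) = 120, so x' = 140.4.
Then Pb = 1885/7 − (5/7)·140.4 = 169 and Ps = 55 + (5/3)·140.4 = 289.
Buyers' price falls by P* − Pb = 205 − 169 = 36; sellers' price rises by Ps − P* = 289 − 205 = 84.
So producers capture 84/120 = 0.7 of each unit of subsidy.

Producer share = 0.7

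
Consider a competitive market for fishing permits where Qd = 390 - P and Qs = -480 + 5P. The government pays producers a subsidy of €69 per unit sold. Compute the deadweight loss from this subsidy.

Deadweight loss = €1983.75

Pre-subsidy: 390 - P = -480 + 5P gives P* = 145, Q* = 245.
With the subsidy, sellers receive Ps = Pb + 69 for each unit, where Pb is the price buyers pay.
Supply in terms of Pb becomes Qs = -480 + 5(Pb + 69) = -135 + 5Pb. Setting this equal to demand: 390 - Pb = -135 + 5Pb, so Pb = 87.5.
Sellers receive Ps = 87.5 + 69 = 156.5; Q' = 390 − 1·87.5 = 302.5.
The subsidy expands output by 302.5 − 245 = 57.5 past the efficient level; on those units the gap between marginal cost and willingness to pay runs from 0 up to 69.
DWL = ½ × 69 × 57.5 = 1983.75.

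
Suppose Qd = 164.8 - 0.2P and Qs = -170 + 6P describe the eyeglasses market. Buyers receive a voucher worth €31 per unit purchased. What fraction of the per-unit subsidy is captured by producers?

Pre-subsidy: 164.8 - 0.2P = -170 + 6P gives P* = 54, Q* = 154.
With the rebate, buyers effectively pay Pb = Ps − 31, where Ps is the price sellers receive.
Demand in terms of Ps becomes Qd = 164.8 − 0.2(Ps − 31) = 171 - 0.2Ps. Setting this equal to supply: 171 - 0.2Ps = -170 + 6Ps, so Ps = 55.
Buyers pay Pb = 55 − 31 = 24; Q' = -170 + 6·55 = 160.
Buyers' price falls by P* − Pb = 54 − 24 = 30; sellers' price rises by Ps − P* = 55 − 54 = 1.
So producers capture 1/31 = 1/31 of each unit of subsidy.

Producer share = 1/31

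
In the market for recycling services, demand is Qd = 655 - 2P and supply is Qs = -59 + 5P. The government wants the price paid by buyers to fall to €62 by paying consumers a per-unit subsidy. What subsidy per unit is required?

Required subsidy s = €56 per unit

At a buyer price of 62, quantity demanded is 655 − 2·62 = 531.
Sellers supply 531 only when they receive Ps with -59 + 5·Ps = 531, i.e. Ps = 118.
s = Ps − Pb = 118 − 62 = 56.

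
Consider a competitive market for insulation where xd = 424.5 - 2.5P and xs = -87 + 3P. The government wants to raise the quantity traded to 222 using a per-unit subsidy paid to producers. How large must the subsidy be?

At x = 222, invert demand for the buyer price: Pb = (424.5 − 222)/2.5 = 81; invert supply for the seller price: Ps = (222 − (-87))/3 = 103.
The subsidy must fill the gap: s = Ps − Pb = 103 − 81 = 22.

Required subsidy s = 22 per unit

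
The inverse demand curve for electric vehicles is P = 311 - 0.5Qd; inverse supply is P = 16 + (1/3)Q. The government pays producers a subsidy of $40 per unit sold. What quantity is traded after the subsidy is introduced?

Pre-subsidy: 311 - 0.5Q = 16 + (1/3)Q gives Q* = 354 and P* = 134.
With the subsidy, sellers receive Ps = Pb + 40 for each unit, where Pb is the price buyers pay.
On the curves, Pb = 311 - 0.5Q and Ps = 16 + (1/3)Q; the wedge Ps − Pb = 40 gives 16 + (1/3)Q − (311 - 0.5Q) = 40, so Q' = 402.
Then Pb = 311 − 0.5·402 = 110 and Ps = 16 + (1/3)·402 = 150.

Q' = 402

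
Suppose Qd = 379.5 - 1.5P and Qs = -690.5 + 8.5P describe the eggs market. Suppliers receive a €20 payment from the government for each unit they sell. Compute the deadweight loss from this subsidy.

Pre-subsidy: 379.5 - 1.5P = -690.5 + 8.5P gives P* = 107, Q* = 219.
With the subsidy, sellers receive Ps = Pb + 20 for each unit, where Pb is the price buyers pay.
Supply in terms of Pb becomes Qs = -690.5 + 8.5(Pb + 20) = -520.5 + 8.5Pb. Setting this equal to demand: 379.5 - 1.5Pb = -520.5 + 8.5Pb, so Pb = 90.
Sellers receive Ps = 90 + 20 = 110; Q' = 379.5 − 1.5·90 = 244.5.
The subsidy expands output by 244.5 − 219 = 25.5 past the efficient level; on those units the gap between marginal cost and willingness to pay runs from 0 up to 20.
DWL = ½ × 20 × 25.5 = 255.

Deadweight loss = €255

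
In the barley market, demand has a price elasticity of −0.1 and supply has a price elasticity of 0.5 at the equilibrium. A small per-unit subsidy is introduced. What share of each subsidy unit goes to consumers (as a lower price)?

For a small subsidy around the equilibrium, the benefit split depends on the relative slopes, which at a point are proportional to the elasticities.
Buyer share = εs/(εs + |εd|) = 0.5/(0.5 + 0.1) = 5/6; seller share = |εd|/(εs + |εd|) = 1/6.

Consumer share = 5/6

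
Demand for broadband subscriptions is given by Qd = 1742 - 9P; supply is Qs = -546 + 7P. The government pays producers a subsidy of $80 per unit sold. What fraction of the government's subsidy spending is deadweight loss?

DWL / government spending = 9/44

Pre-subsidy: 1742 - 9P = -546 + 7P gives P* = 143, Q* = 455.
With the subsidy, sellers receive Ps = Pb + 80 for each unit, where Pb is the price buyers pay.
Supply in terms of Pb becomes Qs = -546 + 7(Pb + 80) = 14 + 7Pb. Setting this equal to demand: 1742 - 9Pb = 14 + 7Pb, so Pb = 108.
Sellers receive Ps = 108 + 80 = 188; Q' = 1742 − 9·108 = 770.
ΔCS = ½(455 + 770)(143 − 108) = 21437.5; ΔPS = ½(455 + 770)(188 − 143) = 27562.5.
Government spending = 80 × 770 = 61600.
DWL = ½ × 80 × (770 − 455) = 12600; fraction = 12600 / 61600 = 9/44.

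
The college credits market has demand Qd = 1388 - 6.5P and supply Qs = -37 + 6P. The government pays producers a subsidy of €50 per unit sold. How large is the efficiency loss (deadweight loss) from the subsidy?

Pre-subsidy: 1388 - 6.5P = -37 + 6P gives P* = 114, Q* = 647.
With the subsidy, sellers receive Ps = Pb + 50 for each unit, where Pb is the price buyers pay.
Supply in terms of Pb becomes Qs = -37 + 6(Pb + 50) = 263 + 6Pb. Setting this equal to demand: 1388 - 6.5Pb = 263 + 6Pb, so Pb = 90.
Sellers receive Ps = 90 + 50 = 140; Q' = 1388 − 6.5·90 = 803.
The subsidy expands output by 803 − 647 = 156 past the efficient level; on those units the gap between marginal cost and willingness to pay runs from 0 up to 50.
DWL = ½ × 50 × 156 = 3900.

Deadweight loss = €3900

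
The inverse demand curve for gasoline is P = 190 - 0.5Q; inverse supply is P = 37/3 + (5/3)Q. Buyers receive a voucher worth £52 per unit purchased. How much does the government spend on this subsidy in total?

Pre-subsidy: 190 - 0.5Q = 37/3 + (5/3)Q gives Q* = 82 and P* = 149.
With the rebate, buyers effectively pay Pb = Ps − 52, where Ps is the price sellers receive.
On the curves, Pb = 190 - 0.5Q and Ps = 37/3 + (5/3)Q; the wedge Ps − Pb = 52 gives 37/3 + (5/3)Q − (190 - 0.5Q) = 52, so Q' = 106.
Then Pb = 190 − 0.5·106 = 137 and Ps = 37/3 + (5/3)·106 = 189.
Government outlay = subsidy × quantity = 52 × 106 = 5512.

Government cost = £5512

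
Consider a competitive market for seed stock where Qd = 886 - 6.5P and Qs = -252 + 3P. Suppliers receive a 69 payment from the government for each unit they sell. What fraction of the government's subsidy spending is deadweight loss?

DWL / government spending = 897/3154

Pre-subsidy: 886 - 6.5P = -252 + 3P gives P* = 2276/19, Q* = 2040/19.
With the subsidy, sellers receive Ps = Pb + 69 for each unit, where Pb is the price buyers pay.
Supply in terms of Pb becomes Qs = -252 + 3(Pb + 69) = -45 + 3Pb. Setting this equal to demand: 886 - 6.5Pb = -45 + 3Pb, so Pb = 98.
Sellers receive Ps = 98 + 69 = 167; Q' = 886 − 6.5·98 = 249.
ΔCS = ½(2040/19 + 249)(2276/19 − 98) = 1401597/361; ΔPS = ½(2040/19 + 249)(167 − 2276/19) = 6073587/722.
Government spending = 69 × 249 = 17181.
DWL = ½ × 69 × (249 − 2040/19) = 185679/38; fraction = (185679/38) / 17181 = 897/3154.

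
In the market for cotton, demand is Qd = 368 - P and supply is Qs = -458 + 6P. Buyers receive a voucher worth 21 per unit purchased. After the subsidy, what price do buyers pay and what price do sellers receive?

Pre-subsidy: 368 - P = -458 + 6P gives P* = 118, Q* = 250.
With the rebate, buyers effectively pay Pb = Ps − 21, where Ps is the price sellers receive.
Demand in terms of Ps becomes Qd = 368 − 1(Ps − 21) = 389 - Ps. Setting this equal to supply: 389 - Ps = -458 + 6Ps, so Ps = 121.
Buyers pay Pb = 121 − 21 = 100; Q' = -458 + 6·121 = 268.

Buyers pay 100; sellers receive 121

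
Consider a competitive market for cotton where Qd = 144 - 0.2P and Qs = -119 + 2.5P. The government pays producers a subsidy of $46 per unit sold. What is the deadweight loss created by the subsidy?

Pre-subsidy: 144 - 0.2P = -119 + 2.5P gives P* = 2630/27, Q* = 3362/27.
With the subsidy, sellers receive Ps = Pb + 46 for each unit, where Pb is the price buyers pay.
Supply in terms of Pb becomes Qs = -119 + 2.5(Pb + 46) = -4 + 2.5Pb. Setting this equal to demand: 144 - 0.2Pb = -4 + 2.5Pb, so Pb = 1480/27.
Sellers receive Ps = 1480/27 + 46 = 2722/27; Q' = 144 − 0.2·(1480/27) = 3592/27.
The subsidy expands output by 3592/27 − 3362/27 = 230/27 past the efficient level; on those units the gap between marginal cost and willingness to pay runs from 0 up to 46.
DWL = ½ × 46 × 230/27 = 5290/27.

Deadweight loss = 5290/27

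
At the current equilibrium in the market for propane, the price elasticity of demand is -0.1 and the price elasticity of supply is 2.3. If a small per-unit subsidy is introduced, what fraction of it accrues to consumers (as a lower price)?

For a small subsidy around the equilibrium, the benefit split depends on the relative slopes, which at a point are proportional to the elasticities.
Buyer share = εs/(εs + |εd|) = 2.3/(2.3 + 0.1) = 23/24; seller share = |εd|/(εs + |εd|) = 1/24.

Consumer share = 23/24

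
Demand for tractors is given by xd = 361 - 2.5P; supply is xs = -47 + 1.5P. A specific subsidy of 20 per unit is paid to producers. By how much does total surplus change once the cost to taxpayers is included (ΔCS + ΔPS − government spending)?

Net change in total surplus = -187.5

Pre-subsidy: 361 - 2.5P = -47 + 1.5P gives P* = 102, x* = 106.
With the subsidy, sellers receive Ps = Pb + 20 for each unit, where Pb is the price buyers pay.
Supply in terms of Pb becomes xs = -47 + 1.5(Pb + 20) = -17 + 1.5Pb. Setting this equal to demand: 361 - 2.5Pb = -17 + 1.5Pb, so Pb = 94.5.
Sellers receive Ps = 94.5 + 20 = 114.5; x' = 361 − 2.5·94.5 = 124.75.
ΔCS = ½(106 + 124.75)(102 − 94.5) = 865.3125; ΔPS = ½(106 + 124.75)(114.5 − 102) = 1442.1875.
Government spending = 20 × 124.75 = 2495.
Net change = 865.3125 + 1442.1875 − 2495 = -187.5. The loss equals the DWL triangle ½·20·18.75.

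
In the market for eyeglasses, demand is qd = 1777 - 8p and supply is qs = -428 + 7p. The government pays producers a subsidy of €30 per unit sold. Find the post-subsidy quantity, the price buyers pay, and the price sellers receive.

Pre-subsidy: 1777 - 8p = -428 + 7p gives p* = 147, q* = 601.
With the subsidy, sellers receive ps = pb + 30 for each unit, where pb is the price buyers pay.
Supply in terms of pb becomes qs = -428 + 7(pb + 30) = -218 + 7pb. Setting this equal to demand: 1777 - 8pb = -218 + 7pb, so pb = 133.
Sellers receive ps = 133 + 30 = 163; q' = 1777 − 8·133 = 713.

q' = 713; buyers pay €133; sellers receive €163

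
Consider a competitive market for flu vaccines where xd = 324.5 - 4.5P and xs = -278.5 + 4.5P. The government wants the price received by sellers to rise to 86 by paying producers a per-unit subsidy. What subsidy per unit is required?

At a seller price of 86, quantity supplied is -278.5 + 4.5·86 = 108.5.
Buyers absorb 108.5 only when they pay Pb with 324.5 − 4.5·Pb = 108.5, i.e. Pb = 48.
s = Ps − Pb = 86 − 48 = 38.

Required subsidy s = 38 per unit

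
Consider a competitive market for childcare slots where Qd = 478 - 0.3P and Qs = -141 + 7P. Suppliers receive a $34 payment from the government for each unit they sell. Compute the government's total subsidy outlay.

Government cost = 1147534/73

Pre-subsidy: 478 - 0.3P = -141 + 7P gives P* = 6190/73, Q* = 33037/73.
With the subsidy, sellers receive Ps = Pb + 34 for each unit, where Pb is the price buyers pay.
Supply in terms of Pb becomes Qs = -141 + 7(Pb + 34) = 97 + 7Pb. Setting this equal to demand: 478 - 0.3Pb = 97 + 7Pb, so Pb = 3810/73.
Sellers receive Ps = 3810/73 + 34 = 6292/73; Q' = 478 − 0.3·(3810/73) = 33751/73.
Government outlay = subsidy × quantity = 34 × 33751/73 = 1147534/73.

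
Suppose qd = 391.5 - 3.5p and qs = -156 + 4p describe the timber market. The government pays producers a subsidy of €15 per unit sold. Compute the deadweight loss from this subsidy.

Pre-subsidy: 391.5 - 3.5p = -156 + 4p gives p* = 73, q* = 136.
With the subsidy, sellers receive ps = pb + 15 for each unit, where pb is the price buyers pay.
Supply in terms of pb becomes qs = -156 + 4(pb + 15) = -96 + 4pb. Setting this equal to demand: 391.5 - 3.5pb = -96 + 4pb, so pb = 65.
Sellers receive ps = 65 + 15 = 80; q' = 391.5 − 3.5·65 = 164.
The subsidy expands output by 164 − 136 = 28 past the efficient level; on those units the gap between marginal cost and willingness to pay runs from 0 up to 15.
DWL = ½ × 15 × 28 = 210.

Deadweight loss = €210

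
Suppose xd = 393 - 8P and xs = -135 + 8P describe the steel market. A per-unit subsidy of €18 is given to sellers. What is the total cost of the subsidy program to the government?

Government cost = €3618

Pre-subsidy: 393 - 8P = -135 + 8P gives P* = 33, x* = 129.
With the subsidy, sellers receive Ps = Pb + 18 for each unit, where Pb is the price buyers pay.
Supply in terms of Pb becomes xs = -135 + 8(Pb + 18) = 9 + 8Pb. Setting this equal to demand: 393 - 8Pb = 9 + 8Pb, so Pb = 24.
Sellers receive Ps = 24 + 18 = 42; x' = 393 − 8·24 = 201.
Government outlay = subsidy × quantity = 18 × 201 = 3618.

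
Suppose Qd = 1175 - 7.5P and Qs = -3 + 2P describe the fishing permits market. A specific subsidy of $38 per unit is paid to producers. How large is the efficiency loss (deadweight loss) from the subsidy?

Deadweight loss = $1140

Pre-subsidy: 1175 - 7.5P = -3 + 2P gives P* = 124, Q* = 245.
With the subsidy, sellers receive Ps = Pb + 38 for each unit, where Pb is the price buyers pay.
Supply in terms of Pb becomes Qs = -3 + 2(Pb + 38) = 73 + 2Pb. Setting this equal to demand: 1175 - 7.5Pb = 73 + 2Pb, so Pb = 116.
Sellers receive Ps = 116 + 38 = 154; Q' = 1175 − 7.5·116 = 305.
The subsidy expands output by 305 − 245 = 60 past the efficient level; on those units the gap between marginal cost and willingness to pay runs from 0 up to 38.
DWL = ½ × 38 × 60 = 1140.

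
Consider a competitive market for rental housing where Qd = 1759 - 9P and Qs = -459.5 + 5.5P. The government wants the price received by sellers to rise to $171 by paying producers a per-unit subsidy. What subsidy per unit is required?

Required subsidy s = $29 per unit

At a seller price of 171, quantity supplied is -459.5 + 5.5·171 = 481.
Buyers absorb 481 only when they pay Pb with 1759 − 9·Pb = 481, i.e. Pb = 142.
s = Ps − Pb = 171 − 142 = 29.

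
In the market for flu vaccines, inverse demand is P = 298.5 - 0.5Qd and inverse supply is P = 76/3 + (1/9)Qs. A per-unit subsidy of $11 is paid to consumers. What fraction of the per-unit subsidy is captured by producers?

Producer share = 2/11

Pre-subsidy: 298.5 - 0.5Q = 76/3 + (1/9)Q gives Q* = 447 and P* = 75.
With the rebate, buyers effectively pay Pb = Ps − 11, where Ps is the price sellers receive.
On the curves, Pb = 298.5 - 0.5Q and Ps = 76/3 + (1/9)Q; the wedge Ps − Pb = 11 gives 76/3 + (1/9)Q − (298.5 - 0.5Q) = 11, so Q' = 465.
Then Pb = 298.5 − 0.5·465 = 66 and Ps = 76/3 + (1/9)·465 = 77.
Buyers' price falls by P* − Pb = 75 − 66 = 9; sellers' price rises by Ps − P* = 77 − 75 = 2.
So producers capture 2/11 = 2/11 of each unit of subsidy.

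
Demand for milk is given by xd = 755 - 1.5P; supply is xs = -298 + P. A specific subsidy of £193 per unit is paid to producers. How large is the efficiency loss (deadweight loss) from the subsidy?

Deadweight loss = £11174.7

Pre-subsidy: 755 - 1.5P = -298 + P gives P* = 421.2, x* = 123.2.
With the subsidy, sellers receive Ps = Pb + 193 for each unit, where Pb is the price buyers pay.
Supply in terms of Pb becomes xs = -298 + 1(Pb + 193) = -105 + Pb. Setting this equal to demand: 755 - 1.5Pb = -105 + Pb, so Pb = 344.
Sellers receive Ps = 344 + 193 = 537; x' = 755 − 1.5·344 = 239.
The subsidy expands output by 239 − 123.2 = 115.8 past the efficient level; on those units the gap between marginal cost and willingness to pay runs from 0 up to 193.
DWL = ½ × 193 × 115.8 = 11174.7.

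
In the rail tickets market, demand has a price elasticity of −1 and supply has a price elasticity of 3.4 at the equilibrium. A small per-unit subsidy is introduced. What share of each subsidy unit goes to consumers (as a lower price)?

For a small subsidy around the equilibrium, the benefit split depends on the relative slopes, which at a point are proportional to the elasticities.
Buyer share = εs/(εs + |εd|) = 3.4/(3.4 + 1) = 17/22; seller share = |εd|/(εs + |εd|) = 5/22.

Consumer share = 17/22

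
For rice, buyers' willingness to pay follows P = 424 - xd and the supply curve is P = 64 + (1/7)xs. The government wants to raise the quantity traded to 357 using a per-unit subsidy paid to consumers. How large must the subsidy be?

At x = 357, from the demand curve buyers pay Pb = 424 − 1·357 = 67; from the supply curve sellers need Ps = 64 + (1/7)·357 = 115.
The subsidy must fill the gap: s = Ps − Pb = 115 − 67 = 48.

Required subsidy s = 48 per unit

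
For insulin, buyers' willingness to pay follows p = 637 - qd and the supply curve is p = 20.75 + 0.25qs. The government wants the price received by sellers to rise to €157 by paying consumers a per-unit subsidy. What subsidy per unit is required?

At a seller price of 157, quantity supplied is -83 + 4·157 = 545.
Buyers absorb 545 only when they pay pb = 637 − 1·545 = 92.
s = ps − pb = 157 − 92 = 65.

Required subsidy s = €65 per unit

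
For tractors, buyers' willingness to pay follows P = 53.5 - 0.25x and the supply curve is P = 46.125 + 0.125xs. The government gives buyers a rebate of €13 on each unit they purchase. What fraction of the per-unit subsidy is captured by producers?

Producer share = 1/3

Pre-subsidy: 53.5 - 0.25x = 46.125 + 0.125x gives x* = 59/3 and P* = 583/12.
With the rebate, buyers effectively pay Pb = Ps − 13, where Ps is the price sellers receive.
On the curves, Pb = 53.5 - 0.25x and Ps = 46.125 + 0.125x; the wedge Ps − Pb = 13 gives 46.125 + 0.125x − (53.5 - 0.25x) = 13, so x' = 163/3.
Then Pb = 53.5 − 0.25·(163/3) = 479/12 and Ps = 46.125 + 0.125·(163/3) = 635/12.
Buyers' price falls by P* − Pb = 583/12 − 479/12 = 26/3; sellers' price rises by Ps − P* = 635/12 − 583/12 = 13/3.
So producers capture (13/3)/13 = 1/3 of each unit of subsidy.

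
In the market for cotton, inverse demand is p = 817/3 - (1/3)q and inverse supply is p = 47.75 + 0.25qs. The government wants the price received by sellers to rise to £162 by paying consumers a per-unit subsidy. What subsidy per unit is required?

At a seller price of 162, quantity supplied is -191 + 4·162 = 457.
Buyers absorb 457 only when they pay pb = 817/3 − (1/3)·457 = 120.
s = ps − pb = 162 − 120 = 42.

Required subsidy s = £42 per unit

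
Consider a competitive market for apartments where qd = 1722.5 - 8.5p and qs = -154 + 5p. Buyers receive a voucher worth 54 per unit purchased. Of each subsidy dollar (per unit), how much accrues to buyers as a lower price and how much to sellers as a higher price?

Buyers gain 20 per unit; sellers gain 34 per unit

Pre-subsidy: 1722.5 - 8.5p = -154 + 5p gives p* = 139, q* = 541.
With the rebate, buyers effectively pay pb = ps − 54, where ps is the price sellers receive.
Demand in terms of ps becomes qd = 1722.5 − 8.5(ps − 54) = 2181.5 - 8.5ps. Setting this equal to supply: 2181.5 - 8.5ps = -154 + 5ps, so ps = 173.
Buyers pay pb = 173 − 54 = 119; q' = -154 + 5·173 = 711.
Buyers' price falls by p* − pb = 139 − 119 = 20; sellers' price rises by ps − p* = 173 − 139 = 34.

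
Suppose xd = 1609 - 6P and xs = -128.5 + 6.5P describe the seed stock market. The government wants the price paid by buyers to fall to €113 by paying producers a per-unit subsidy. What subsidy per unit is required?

Required subsidy s = €50 per unit

At a buyer price of 113, quantity demanded is 1609 − 6·113 = 931.
Sellers supply 931 only when they receive Ps with -128.5 + 6.5·Ps = 931, i.e. Ps = 163.
s = Ps − Pb = 163 − 113 = 50.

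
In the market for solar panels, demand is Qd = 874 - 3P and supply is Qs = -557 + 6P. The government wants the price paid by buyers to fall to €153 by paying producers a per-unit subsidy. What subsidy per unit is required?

At a buyer price of 153, quantity demanded is 874 − 3·153 = 415.
Sellers supply 415 only when they receive Ps with -557 + 6·Ps = 415, i.e. Ps = 162.
s = Ps − Pb = 162 − 153 = 9.

Required subsidy s = €9 per unit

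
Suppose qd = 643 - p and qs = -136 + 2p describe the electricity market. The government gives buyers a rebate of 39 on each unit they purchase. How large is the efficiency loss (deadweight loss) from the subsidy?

Deadweight loss = 507

Pre-subsidy: 643 - p = -136 + 2p gives p* = 779/3, q* = 1150/3.
With the rebate, buyers effectively pay pb = ps − 39, where ps is the price sellers receive.
Demand in terms of ps becomes qd = 643 − 1(ps − 39) = 682 - ps. Setting this equal to supply: 682 - ps = -136 + 2ps, so ps = 818/3.
Buyers pay pb = 818/3 − 39 = 701/3; q' = -136 + 2·(818/3) = 1228/3.
The subsidy expands output by 1228/3 − 1150/3 = 26 past the efficient level; on those units the gap between marginal cost and willingness to pay runs from 0 up to 39.
DWL = ½ × 39 × 26 = 507.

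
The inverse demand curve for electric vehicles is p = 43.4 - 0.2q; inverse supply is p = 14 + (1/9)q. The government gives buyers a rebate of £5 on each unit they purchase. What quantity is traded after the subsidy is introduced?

Pre-subsidy: 43.4 - 0.2q = 14 + (1/9)q gives q* = 94.5 and p* = 24.5.
With the rebate, buyers effectively pay pb = ps − 5, where ps is the price sellers receive.
On the curves, pb = 43.4 - 0.2q and ps = 14 + (1/9)q; the wedge ps − pb = 5 gives 14 + (1/9)q − (43.4 - 0.2q) = 5, so q' = 774/7.
Then pb = 43.4 − 0.2·(774/7) = 149/7 and ps = 14 + (1/9)·(774/7) = 184/7.

q' = 774/7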